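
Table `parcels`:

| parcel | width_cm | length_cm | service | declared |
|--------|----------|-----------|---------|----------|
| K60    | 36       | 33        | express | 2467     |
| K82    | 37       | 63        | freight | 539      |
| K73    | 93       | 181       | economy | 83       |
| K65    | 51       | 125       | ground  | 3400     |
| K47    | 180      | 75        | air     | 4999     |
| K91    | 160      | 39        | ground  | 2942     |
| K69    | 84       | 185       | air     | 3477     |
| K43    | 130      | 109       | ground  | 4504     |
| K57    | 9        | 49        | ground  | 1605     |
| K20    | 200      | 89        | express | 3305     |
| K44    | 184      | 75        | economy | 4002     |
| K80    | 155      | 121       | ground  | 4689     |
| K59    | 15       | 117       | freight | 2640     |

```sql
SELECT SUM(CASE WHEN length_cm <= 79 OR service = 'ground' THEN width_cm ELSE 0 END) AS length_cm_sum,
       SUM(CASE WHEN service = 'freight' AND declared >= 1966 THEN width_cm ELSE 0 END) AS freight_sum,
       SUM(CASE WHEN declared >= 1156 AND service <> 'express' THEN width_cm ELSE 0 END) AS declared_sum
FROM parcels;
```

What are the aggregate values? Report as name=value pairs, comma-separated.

[length_cm_sum: length_cm <= 79 OR service = 'ground']
parcel=K60: ✓ → 36
parcel=K82: ✓ → 37
parcel=K73: ✗
parcel=K65: ✓ → 51
parcel=K47: ✓ → 180
parcel=K91: ✓ → 160
parcel=K69: ✗
parcel=K43: ✓ → 130
parcel=K57: ✓ → 9
parcel=K20: ✗
parcel=K44: ✓ → 184
parcel=K80: ✓ → 155
parcel=K59: ✗
length_cm_sum = 36 + 37 + 51 + 180 + 160 + 130 + 9 + 184 + 155 = 942
—
[freight_sum: service = 'freight' AND declared >= 1966]
parcel=K60: ✗
parcel=K82: ✗
parcel=K73: ✗
parcel=K65: ✗
parcel=K47: ✗
parcel=K91: ✗
parcel=K69: ✗
parcel=K43: ✗
parcel=K57: ✗
parcel=K20: ✗
parcel=K44: ✗
parcel=K80: ✗
parcel=K59: ✓ → 15
freight_sum = 15
—
[declared_sum: declared >= 1156 AND service <> 'express']
parcel=K60: ✗
parcel=K82: ✗
parcel=K73: ✗
parcel=K65: ✓ → 51
parcel=K47: ✓ → 180
parcel=K91: ✓ → 160
parcel=K69: ✓ → 84
parcel=K43: ✓ → 130
parcel=K57: ✓ → 9
parcel=K20: ✗
parcel=K44: ✓ → 184
parcel=K80: ✓ → 155
parcel=K59: ✓ → 15
declared_sum = 51 + 180 + 160 + 84 + 130 + 9 + 184 + 155 + 15 = 968

length_cm_sum=942, freight_sum=15, declared_sum=968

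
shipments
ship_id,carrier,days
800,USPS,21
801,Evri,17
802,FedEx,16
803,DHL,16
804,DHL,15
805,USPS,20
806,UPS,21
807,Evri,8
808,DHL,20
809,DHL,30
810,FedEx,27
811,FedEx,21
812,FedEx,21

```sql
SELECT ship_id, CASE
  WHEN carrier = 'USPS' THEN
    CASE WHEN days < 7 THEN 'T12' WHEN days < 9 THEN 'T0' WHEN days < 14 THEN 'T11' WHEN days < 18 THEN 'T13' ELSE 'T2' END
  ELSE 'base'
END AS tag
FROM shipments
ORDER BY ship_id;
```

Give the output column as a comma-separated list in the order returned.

ship_id=800: carrier='USPS' → inner[ELSE] → T2
ship_id=801: carrier='Evri' → outer ELSE → base
ship_id=802: carrier='FedEx' → outer ELSE → base
ship_id=803: carrier='DHL' → outer ELSE → base
ship_id=804: carrier='DHL' → outer ELSE → base
ship_id=805: carrier='USPS' → inner[ELSE] → T2
ship_id=806: carrier='UPS' → outer ELSE → base
ship_id=807: carrier='Evri' → outer ELSE → base
ship_id=808: carrier='DHL' → outer ELSE → base
ship_id=809: carrier='DHL' → outer ELSE → base
ship_id=810: carrier='FedEx' → outer ELSE → base
ship_id=811: carrier='FedEx' → outer ELSE → base
ship_id=812: carrier='FedEx' → outer ELSE → base

T2, base, base, base, base, T2, base, base, base, base, base, base, base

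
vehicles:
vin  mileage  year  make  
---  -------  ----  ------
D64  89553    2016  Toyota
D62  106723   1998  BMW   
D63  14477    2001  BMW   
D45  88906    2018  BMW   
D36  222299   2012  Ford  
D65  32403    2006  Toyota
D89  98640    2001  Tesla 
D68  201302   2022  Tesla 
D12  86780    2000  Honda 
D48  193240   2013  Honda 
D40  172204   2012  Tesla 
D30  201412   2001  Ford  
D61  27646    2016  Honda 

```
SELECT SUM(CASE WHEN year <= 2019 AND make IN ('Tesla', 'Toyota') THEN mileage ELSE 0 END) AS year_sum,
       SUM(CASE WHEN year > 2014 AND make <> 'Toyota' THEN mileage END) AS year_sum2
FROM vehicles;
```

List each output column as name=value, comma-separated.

year_sum=392800, year_sum2=317854

[year_sum: year <= 2019 AND make IN ('Tesla', 'Toyota')]
vin=D64: ✓ → 89553
vin=D62: ✗
vin=D63: ✗
vin=D45: ✗
vin=D36: ✗
vin=D65: ✓ → 32403
vin=D89: ✓ → 98640
vin=D68: ✗
vin=D12: ✗
vin=D48: ✗
vin=D40: ✓ → 172204
vin=D30: ✗
vin=D61: ✗
year_sum = 89553 + 32403 + 98640 + 172204 = 392800
—
[year_sum2: year > 2014 AND make <> 'Toyota']
vin=D64: ✗
vin=D62: ✗
vin=D63: ✗
vin=D45: ✓ → 88906
vin=D36: ✗
vin=D65: ✗
vin=D89: ✗
vin=D68: ✓ → 201302
vin=D12: ✗
vin=D48: ✗
vin=D40: ✗
vin=D30: ✗
vin=D61: ✓ → 27646
year_sum2 = 88906 + 201302 + 27646 = 317854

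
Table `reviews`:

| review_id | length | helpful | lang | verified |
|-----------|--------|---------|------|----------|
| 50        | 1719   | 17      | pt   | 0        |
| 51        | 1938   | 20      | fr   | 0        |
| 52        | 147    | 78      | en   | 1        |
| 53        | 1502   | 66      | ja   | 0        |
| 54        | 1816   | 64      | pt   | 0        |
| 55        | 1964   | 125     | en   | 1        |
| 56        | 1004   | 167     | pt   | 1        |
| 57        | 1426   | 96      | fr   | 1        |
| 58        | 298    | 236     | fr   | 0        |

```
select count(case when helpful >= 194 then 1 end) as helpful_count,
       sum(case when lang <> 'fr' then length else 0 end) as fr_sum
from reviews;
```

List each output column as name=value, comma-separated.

[helpful_count: helpful >= 194]
review_id=50: ✗
review_id=51: ✗
review_id=52: ✗
review_id=53: ✗
review_id=54: ✗
review_id=55: ✗
review_id=56: ✗
review_id=57: ✗
review_id=58: ✓ → 1
helpful_count = COUNT(1) = 1
—
[fr_sum: lang <> 'fr']
review_id=50: ✓ → 1719
review_id=51: ✗
review_id=52: ✓ → 147
review_id=53: ✓ → 1502
review_id=54: ✓ → 1816
review_id=55: ✓ → 1964
review_id=56: ✓ → 1004
review_id=57: ✗
review_id=58: ✗
fr_sum = 1719 + 147 + 1502 + 1816 + 1964 + 1004 = 8152

helpful_count=1, fr_sum=8152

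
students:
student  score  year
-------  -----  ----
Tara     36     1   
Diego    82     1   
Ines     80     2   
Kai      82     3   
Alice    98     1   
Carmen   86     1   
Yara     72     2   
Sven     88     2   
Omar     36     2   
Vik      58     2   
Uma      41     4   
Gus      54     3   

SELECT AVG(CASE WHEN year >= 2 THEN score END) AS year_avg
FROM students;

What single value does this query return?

63.875

student=Tara: ✗
student=Diego: ✗
student=Ines: ✓ → 80
student=Kai: ✓ → 82
student=Alice: ✗
student=Carmen: ✗
student=Yara: ✓ → 72
student=Sven: ✓ → 88
student=Omar: ✓ → 36
student=Vik: ✓ → 58
student=Uma: ✓ → 41
student=Gus: ✓ → 54
year_avg = (80 + 82 + 72 + 88 + 36 + 58 + 41 + 54) / 8 = 63.875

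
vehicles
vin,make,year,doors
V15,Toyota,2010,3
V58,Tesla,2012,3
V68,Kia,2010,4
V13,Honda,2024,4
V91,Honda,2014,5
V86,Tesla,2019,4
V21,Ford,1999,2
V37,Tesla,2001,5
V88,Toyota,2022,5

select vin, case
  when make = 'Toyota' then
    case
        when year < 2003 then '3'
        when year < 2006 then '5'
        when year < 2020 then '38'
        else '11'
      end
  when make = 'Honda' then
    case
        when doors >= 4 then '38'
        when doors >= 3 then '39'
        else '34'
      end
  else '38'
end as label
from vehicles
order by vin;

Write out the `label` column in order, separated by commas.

38, 38, 38, 38, 38, 38, 38, 11, 38

vin=V13: make='Honda' → inner[doors >= 4] → 38
vin=V15: make='Toyota' → inner[year < 2020] → 38
vin=V21: make='Ford' → outer ELSE → 38
vin=V37: make='Tesla' → outer ELSE → 38
vin=V58: make='Tesla' → outer ELSE → 38
vin=V68: make='Kia' → outer ELSE → 38
vin=V86: make='Tesla' → outer ELSE → 38
vin=V88: make='Toyota' → inner[ELSE] → 11
vin=V91: make='Honda' → inner[doors >= 4] → 38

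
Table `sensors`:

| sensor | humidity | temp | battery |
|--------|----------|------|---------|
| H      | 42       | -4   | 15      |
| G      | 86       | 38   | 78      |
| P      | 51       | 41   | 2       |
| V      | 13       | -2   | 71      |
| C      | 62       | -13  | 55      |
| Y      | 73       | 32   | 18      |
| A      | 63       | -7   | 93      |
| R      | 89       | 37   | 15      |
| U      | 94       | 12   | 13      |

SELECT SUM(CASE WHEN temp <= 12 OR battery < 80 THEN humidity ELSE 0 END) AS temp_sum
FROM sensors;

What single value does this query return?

573

sensor=H: ✓ → 42
sensor=G: ✓ → 86
sensor=P: ✓ → 51
sensor=V: ✓ → 13
sensor=C: ✓ → 62
sensor=Y: ✓ → 73
sensor=A: ✓ → 63
sensor=R: ✓ → 89
sensor=U: ✓ → 94
temp_sum = 42 + 86 + 51 + 13 + 62 + 73 + 63 + 89 + 94 = 573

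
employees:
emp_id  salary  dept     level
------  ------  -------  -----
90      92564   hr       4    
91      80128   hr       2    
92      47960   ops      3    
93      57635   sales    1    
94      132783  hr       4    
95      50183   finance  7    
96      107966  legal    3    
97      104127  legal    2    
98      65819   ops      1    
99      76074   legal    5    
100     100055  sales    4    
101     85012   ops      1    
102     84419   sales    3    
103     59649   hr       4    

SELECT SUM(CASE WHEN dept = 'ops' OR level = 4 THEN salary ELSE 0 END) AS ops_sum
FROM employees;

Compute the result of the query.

583842

emp_id=90: ✓ → 92564
emp_id=91: ✗
emp_id=92: ✓ → 47960
emp_id=93: ✗
emp_id=94: ✓ → 132783
emp_id=95: ✗
emp_id=96: ✗
emp_id=97: ✗
emp_id=98: ✓ → 65819
emp_id=99: ✗
emp_id=100: ✓ → 100055
emp_id=101: ✓ → 85012
emp_id=102: ✗
emp_id=103: ✓ → 59649
ops_sum = 92564 + 47960 + 132783 + 65819 + 100055 + 85012 + 59649 = 583842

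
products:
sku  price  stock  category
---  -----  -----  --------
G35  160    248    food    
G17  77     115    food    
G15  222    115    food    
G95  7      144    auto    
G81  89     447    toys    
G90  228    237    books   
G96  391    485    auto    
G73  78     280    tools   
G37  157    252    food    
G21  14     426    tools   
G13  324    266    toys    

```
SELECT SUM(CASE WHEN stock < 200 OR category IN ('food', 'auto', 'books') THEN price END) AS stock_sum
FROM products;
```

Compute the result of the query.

1242

sku=G35: ✓ → 160
sku=G17: ✓ → 77
sku=G15: ✓ → 222
sku=G95: ✓ → 7
sku=G81: ✗
sku=G90: ✓ → 228
sku=G96: ✓ → 391
sku=G73: ✗
sku=G37: ✓ → 157
sku=G21: ✗
sku=G13: ✗
stock_sum = 160 + 77 + 222 + 7 + 228 + 391 + 157 = 1242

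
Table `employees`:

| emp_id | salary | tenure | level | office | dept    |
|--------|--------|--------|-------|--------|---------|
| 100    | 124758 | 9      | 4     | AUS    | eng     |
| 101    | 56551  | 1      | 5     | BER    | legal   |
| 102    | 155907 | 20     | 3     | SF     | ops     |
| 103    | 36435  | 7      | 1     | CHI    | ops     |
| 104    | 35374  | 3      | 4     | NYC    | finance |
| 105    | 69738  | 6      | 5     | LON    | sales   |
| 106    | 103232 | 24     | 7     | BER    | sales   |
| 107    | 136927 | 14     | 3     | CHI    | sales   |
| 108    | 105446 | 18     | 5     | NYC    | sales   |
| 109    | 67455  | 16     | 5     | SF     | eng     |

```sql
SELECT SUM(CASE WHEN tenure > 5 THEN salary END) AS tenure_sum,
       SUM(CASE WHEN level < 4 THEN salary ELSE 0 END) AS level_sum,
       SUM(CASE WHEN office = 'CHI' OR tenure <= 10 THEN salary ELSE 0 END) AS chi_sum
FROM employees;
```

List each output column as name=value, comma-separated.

tenure_sum=799898, level_sum=329269, chi_sum=459783

[tenure_sum: tenure > 5]
emp_id=100: ✓ → 124758
emp_id=101: ✗
emp_id=102: ✓ → 155907
emp_id=103: ✓ → 36435
emp_id=104: ✗
emp_id=105: ✓ → 69738
emp_id=106: ✓ → 103232
emp_id=107: ✓ → 136927
emp_id=108: ✓ → 105446
emp_id=109: ✓ → 67455
tenure_sum = 124758 + 155907 + 36435 + 69738 + 103232 + 136927 + 105446 + 67455 = 799898
—
[level_sum: level < 4]
emp_id=100: ✗
emp_id=101: ✗
emp_id=102: ✓ → 155907
emp_id=103: ✓ → 36435
emp_id=104: ✗
emp_id=105: ✗
emp_id=106: ✗
emp_id=107: ✓ → 136927
emp_id=108: ✗
emp_id=109: ✗
level_sum = 155907 + 36435 + 136927 = 329269
—
[chi_sum: office = 'CHI' OR tenure <= 10]
emp_id=100: ✓ → 124758
emp_id=101: ✓ → 56551
emp_id=102: ✗
emp_id=103: ✓ → 36435
emp_id=104: ✓ → 35374
emp_id=105: ✓ → 69738
emp_id=106: ✗
emp_id=107: ✓ → 136927
emp_id=108: ✗
emp_id=109: ✗
chi_sum = 124758 + 56551 + 36435 + 35374 + 69738 + 136927 = 459783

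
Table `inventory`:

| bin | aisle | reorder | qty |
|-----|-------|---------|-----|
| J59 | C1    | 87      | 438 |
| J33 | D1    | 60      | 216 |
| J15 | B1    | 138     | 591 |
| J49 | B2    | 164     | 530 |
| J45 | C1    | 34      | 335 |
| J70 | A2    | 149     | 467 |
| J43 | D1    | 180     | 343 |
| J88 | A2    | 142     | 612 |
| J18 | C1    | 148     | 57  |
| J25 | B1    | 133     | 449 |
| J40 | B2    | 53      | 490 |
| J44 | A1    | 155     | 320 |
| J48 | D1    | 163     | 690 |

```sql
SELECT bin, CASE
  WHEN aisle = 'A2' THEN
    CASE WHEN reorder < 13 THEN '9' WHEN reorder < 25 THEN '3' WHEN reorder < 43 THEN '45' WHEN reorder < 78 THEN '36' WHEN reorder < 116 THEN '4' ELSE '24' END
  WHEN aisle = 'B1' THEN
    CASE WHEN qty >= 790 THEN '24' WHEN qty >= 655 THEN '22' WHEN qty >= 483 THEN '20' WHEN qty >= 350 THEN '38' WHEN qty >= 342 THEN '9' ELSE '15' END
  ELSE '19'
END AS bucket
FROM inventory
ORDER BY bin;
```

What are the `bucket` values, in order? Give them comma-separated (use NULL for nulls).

bin=J15: aisle='B1' → inner[qty >= 483] → 20
bin=J18: aisle='C1' → outer ELSE → 19
bin=J25: aisle='B1' → inner[qty >= 350] → 38
bin=J33: aisle='D1' → outer ELSE → 19
bin=J40: aisle='B2' → outer ELSE → 19
bin=J43: aisle='D1' → outer ELSE → 19
bin=J44: aisle='A1' → outer ELSE → 19
bin=J45: aisle='C1' → outer ELSE → 19
bin=J48: aisle='D1' → outer ELSE → 19
bin=J49: aisle='B2' → outer ELSE → 19
bin=J59: aisle='C1' → outer ELSE → 19
bin=J70: aisle='A2' → inner[ELSE] → 24
bin=J88: aisle='A2' → inner[ELSE] → 24

20, 19, 38, 19, 19, 19, 19, 19, 19, 19, 19, 24, 24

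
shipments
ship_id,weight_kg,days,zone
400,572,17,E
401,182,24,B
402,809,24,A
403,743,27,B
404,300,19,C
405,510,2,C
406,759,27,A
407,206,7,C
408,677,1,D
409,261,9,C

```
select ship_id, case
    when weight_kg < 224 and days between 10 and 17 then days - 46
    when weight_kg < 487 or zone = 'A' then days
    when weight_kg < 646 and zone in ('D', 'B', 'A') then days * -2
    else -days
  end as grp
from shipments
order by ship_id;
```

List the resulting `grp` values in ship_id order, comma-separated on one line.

-17, 24, 24, -27, 19, -2, 27, 7, -1, 9

ship_id=400: ELSE → -17
ship_id=401: weight_kg < 487 or zone = 'A' → 24
ship_id=402: weight_kg < 487 or zone = 'A' → 24
ship_id=403: ELSE → -27
ship_id=404: weight_kg < 487 or zone = 'A' → 19
ship_id=405: ELSE → -2
ship_id=406: weight_kg < 487 or zone = 'A' → 27
ship_id=407: weight_kg < 487 or zone = 'A' → 7
ship_id=408: ELSE → -1
ship_id=409: weight_kg < 487 or zone = 'A' → 9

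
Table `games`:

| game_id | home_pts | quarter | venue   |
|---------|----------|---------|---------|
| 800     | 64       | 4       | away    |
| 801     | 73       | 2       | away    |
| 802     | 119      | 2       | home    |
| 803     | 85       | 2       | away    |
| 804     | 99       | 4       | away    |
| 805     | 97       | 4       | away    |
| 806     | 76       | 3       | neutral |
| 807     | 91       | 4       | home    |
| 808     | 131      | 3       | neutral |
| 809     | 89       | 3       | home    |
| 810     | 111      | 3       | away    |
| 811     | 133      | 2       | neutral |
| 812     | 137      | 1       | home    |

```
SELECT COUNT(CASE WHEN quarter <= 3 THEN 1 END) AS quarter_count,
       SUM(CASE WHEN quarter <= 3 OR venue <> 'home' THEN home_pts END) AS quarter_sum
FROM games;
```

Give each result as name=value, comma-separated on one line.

quarter_count=9, quarter_sum=1214

[quarter_count: quarter <= 3]
game_id=800: ✗
game_id=801: ✓ → 1
game_id=802: ✓ → 1
game_id=803: ✓ → 1
game_id=804: ✗
game_id=805: ✗
game_id=806: ✓ → 1
game_id=807: ✗
game_id=808: ✓ → 1
game_id=809: ✓ → 1
game_id=810: ✓ → 1
game_id=811: ✓ → 1
game_id=812: ✓ → 1
quarter_count = COUNT(1, 1, 1, 1, 1, 1, 1, 1, 1) = 9
—
[quarter_sum: quarter <= 3 OR venue <> 'home']
game_id=800: ✓ → 64
game_id=801: ✓ → 73
game_id=802: ✓ → 119
game_id=803: ✓ → 85
game_id=804: ✓ → 99
game_id=805: ✓ → 97
game_id=806: ✓ → 76
game_id=807: ✗
game_id=808: ✓ → 131
game_id=809: ✓ → 89
game_id=810: ✓ → 111
game_id=811: ✓ → 133
game_id=812: ✓ → 137
quarter_sum = 64 + 73 + 119 + 85 + 99 + 97 + 76 + 131 + 89 + 111 + 133 + 137 = 1214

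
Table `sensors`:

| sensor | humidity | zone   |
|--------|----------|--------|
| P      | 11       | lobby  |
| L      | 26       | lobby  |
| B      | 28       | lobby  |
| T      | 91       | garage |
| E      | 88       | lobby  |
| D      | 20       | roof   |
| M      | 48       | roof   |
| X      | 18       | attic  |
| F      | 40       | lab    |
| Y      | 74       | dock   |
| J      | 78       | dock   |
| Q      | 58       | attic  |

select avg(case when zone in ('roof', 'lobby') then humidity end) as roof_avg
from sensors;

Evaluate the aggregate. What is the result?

36.8333333333

sensor=P: ✓ → 11
sensor=L: ✓ → 26
sensor=B: ✓ → 28
sensor=T: ✗
sensor=E: ✓ → 88
sensor=D: ✓ → 20
sensor=M: ✓ → 48
sensor=X: ✗
sensor=F: ✗
sensor=Y: ✗
sensor=J: ✗
sensor=Q: ✗
roof_avg = (11 + 26 + 28 + 88 + 20 + 48) / 6 = 36.8333333333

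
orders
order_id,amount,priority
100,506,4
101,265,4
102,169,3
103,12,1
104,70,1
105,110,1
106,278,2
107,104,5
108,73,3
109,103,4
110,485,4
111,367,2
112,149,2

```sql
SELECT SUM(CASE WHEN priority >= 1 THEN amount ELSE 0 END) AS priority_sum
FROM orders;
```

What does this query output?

order_id=100: ✓ → 506
order_id=101: ✓ → 265
order_id=102: ✓ → 169
order_id=103: ✓ → 12
order_id=104: ✓ → 70
order_id=105: ✓ → 110
order_id=106: ✓ → 278
order_id=107: ✓ → 104
order_id=108: ✓ → 73
order_id=109: ✓ → 103
order_id=110: ✓ → 485
order_id=111: ✓ → 367
order_id=112: ✓ → 149
priority_sum = 506 + 265 + 169 + 12 + 70 + 110 + 278 + 104 + 73 + 103 + 485 + 367 + 149 = 2691

2691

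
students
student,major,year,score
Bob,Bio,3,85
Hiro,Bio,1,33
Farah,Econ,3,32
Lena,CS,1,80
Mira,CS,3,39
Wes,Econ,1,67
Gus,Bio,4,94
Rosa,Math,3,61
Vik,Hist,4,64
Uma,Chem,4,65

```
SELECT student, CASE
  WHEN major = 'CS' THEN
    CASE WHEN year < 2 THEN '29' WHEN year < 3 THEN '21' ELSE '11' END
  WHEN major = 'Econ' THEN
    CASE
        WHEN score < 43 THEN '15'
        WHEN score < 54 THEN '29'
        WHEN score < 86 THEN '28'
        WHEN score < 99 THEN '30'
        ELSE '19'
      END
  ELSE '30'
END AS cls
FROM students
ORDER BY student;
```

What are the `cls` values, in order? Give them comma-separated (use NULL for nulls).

30, 15, 30, 30, 29, 11, 30, 30, 30, 28

student=Bob: major='Bio' → outer ELSE → 30
student=Farah: major='Econ' → inner[score < 43] → 15
student=Gus: major='Bio' → outer ELSE → 30
student=Hiro: major='Bio' → outer ELSE → 30
student=Lena: major='CS' → inner[year < 2] → 29
student=Mira: major='CS' → inner[ELSE] → 11
student=Rosa: major='Math' → outer ELSE → 30
student=Uma: major='Chem' → outer ELSE → 30
student=Vik: major='Hist' → outer ELSE → 30
student=Wes: major='Econ' → inner[score < 86] → 28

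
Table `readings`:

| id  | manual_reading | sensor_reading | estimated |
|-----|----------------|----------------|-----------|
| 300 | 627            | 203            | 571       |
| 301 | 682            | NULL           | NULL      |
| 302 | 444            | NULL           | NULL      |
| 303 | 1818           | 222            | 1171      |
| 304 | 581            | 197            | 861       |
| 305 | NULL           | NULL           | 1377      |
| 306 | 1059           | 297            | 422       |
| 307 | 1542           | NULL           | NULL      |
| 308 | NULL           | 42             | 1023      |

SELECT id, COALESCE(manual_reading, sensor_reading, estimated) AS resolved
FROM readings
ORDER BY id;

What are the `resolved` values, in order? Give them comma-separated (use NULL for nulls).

id=300: manual_reading=627 → 627
id=301: manual_reading=682 → 682
id=302: manual_reading=444 → 444
id=303: manual_reading=1818 → 1818
id=304: manual_reading=581 → 581
id=305: manual_reading=NULL, sensor_reading=NULL, estimated=1377 → 1377
id=306: manual_reading=1059 → 1059
id=307: manual_reading=1542 → 1542
id=308: manual_reading=NULL, sensor_reading=42 → 42

627, 682, 444, 1818, 581, 1377, 1059, 1542, 42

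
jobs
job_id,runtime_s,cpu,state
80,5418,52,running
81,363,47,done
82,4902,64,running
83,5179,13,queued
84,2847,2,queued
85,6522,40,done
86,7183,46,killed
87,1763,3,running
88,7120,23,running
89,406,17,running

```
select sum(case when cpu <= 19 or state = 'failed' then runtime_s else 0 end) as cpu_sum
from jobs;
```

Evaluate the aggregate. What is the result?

10195

job_id=80: ✗
job_id=81: ✗
job_id=82: ✗
job_id=83: ✓ → 5179
job_id=84: ✓ → 2847
job_id=85: ✗
job_id=86: ✗
job_id=87: ✓ → 1763
job_id=88: ✗
job_id=89: ✓ → 406
cpu_sum = 5179 + 2847 + 1763 + 406 = 10195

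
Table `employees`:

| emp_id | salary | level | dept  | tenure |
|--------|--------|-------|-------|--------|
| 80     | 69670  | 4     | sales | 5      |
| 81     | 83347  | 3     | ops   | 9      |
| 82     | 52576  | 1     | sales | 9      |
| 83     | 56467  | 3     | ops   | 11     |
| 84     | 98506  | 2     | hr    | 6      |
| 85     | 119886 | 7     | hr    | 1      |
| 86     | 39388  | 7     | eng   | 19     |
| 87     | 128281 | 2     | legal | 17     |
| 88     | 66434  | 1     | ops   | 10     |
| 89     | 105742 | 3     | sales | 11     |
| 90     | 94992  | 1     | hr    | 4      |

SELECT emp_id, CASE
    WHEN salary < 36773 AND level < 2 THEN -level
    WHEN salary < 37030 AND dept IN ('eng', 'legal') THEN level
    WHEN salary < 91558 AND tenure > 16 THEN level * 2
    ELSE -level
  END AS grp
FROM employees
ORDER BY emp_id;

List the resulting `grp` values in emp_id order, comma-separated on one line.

emp_id=80: ELSE → -4
emp_id=81: ELSE → -3
emp_id=82: ELSE → -1
emp_id=83: ELSE → -3
emp_id=84: ELSE → -2
emp_id=85: ELSE → -7
emp_id=86: salary < 91558 AND tenure > 16 → 14
emp_id=87: ELSE → -2
emp_id=88: ELSE → -1
emp_id=89: ELSE → -3
emp_id=90: ELSE → -1

-4, -3, -1, -3, -2, -7, 14, -2, -1, -3, -1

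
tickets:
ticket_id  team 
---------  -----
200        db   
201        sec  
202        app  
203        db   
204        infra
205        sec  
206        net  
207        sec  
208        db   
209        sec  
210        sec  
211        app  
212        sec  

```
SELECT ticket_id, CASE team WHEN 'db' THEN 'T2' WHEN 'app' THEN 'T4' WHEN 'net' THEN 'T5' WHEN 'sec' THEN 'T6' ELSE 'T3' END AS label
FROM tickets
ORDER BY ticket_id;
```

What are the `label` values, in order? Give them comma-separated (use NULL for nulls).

T2, T6, T4, T2, T3, T6, T5, T6, T2, T6, T6, T4, T6

ticket_id=200: team='db' → T2
ticket_id=201: team='sec' → T6
ticket_id=202: team='app' → T4
ticket_id=203: team='db' → T2
ticket_id=204: ELSE → T3
ticket_id=205: team='sec' → T6
ticket_id=206: team='net' → T5
ticket_id=207: team='sec' → T6
ticket_id=208: team='db' → T2
ticket_id=209: team='sec' → T6
ticket_id=210: team='sec' → T6
ticket_id=211: team='app' → T4
ticket_id=212: team='sec' → T6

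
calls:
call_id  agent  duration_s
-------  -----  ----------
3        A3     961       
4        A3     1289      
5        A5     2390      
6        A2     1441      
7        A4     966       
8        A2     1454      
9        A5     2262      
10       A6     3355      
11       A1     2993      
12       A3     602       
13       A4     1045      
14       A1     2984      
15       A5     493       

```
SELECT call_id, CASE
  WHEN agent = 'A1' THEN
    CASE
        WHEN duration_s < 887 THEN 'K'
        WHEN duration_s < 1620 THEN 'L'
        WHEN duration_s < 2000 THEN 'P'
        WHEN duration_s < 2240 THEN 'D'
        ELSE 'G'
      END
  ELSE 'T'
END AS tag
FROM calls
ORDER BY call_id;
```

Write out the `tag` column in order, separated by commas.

T, T, T, T, T, T, T, T, G, T, T, G, T

call_id=3: agent='A3' → outer ELSE → T
call_id=4: agent='A3' → outer ELSE → T
call_id=5: agent='A5' → outer ELSE → T
call_id=6: agent='A2' → outer ELSE → T
call_id=7: agent='A4' → outer ELSE → T
call_id=8: agent='A2' → outer ELSE → T
call_id=9: agent='A5' → outer ELSE → T
call_id=10: agent='A6' → outer ELSE → T
call_id=11: agent='A1' → inner[ELSE] → G
call_id=12: agent='A3' → outer ELSE → T
call_id=13: agent='A4' → outer ELSE → T
call_id=14: agent='A1' → inner[ELSE] → G
call_id=15: agent='A5' → outer ELSE → T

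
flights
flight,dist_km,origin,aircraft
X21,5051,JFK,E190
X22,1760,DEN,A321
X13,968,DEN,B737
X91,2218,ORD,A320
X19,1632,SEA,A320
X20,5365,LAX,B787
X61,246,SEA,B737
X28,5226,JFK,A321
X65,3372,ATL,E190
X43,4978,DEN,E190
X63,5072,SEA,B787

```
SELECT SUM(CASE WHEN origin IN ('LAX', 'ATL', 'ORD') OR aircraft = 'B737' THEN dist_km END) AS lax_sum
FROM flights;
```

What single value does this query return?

12169

flight=X21: ✗
flight=X22: ✗
flight=X13: ✓ → 968
flight=X91: ✓ → 2218
flight=X19: ✗
flight=X20: ✓ → 5365
flight=X61: ✓ → 246
flight=X28: ✗
flight=X65: ✓ → 3372
flight=X43: ✗
flight=X63: ✗
lax_sum = 968 + 2218 + 5365 + 246 + 3372 = 12169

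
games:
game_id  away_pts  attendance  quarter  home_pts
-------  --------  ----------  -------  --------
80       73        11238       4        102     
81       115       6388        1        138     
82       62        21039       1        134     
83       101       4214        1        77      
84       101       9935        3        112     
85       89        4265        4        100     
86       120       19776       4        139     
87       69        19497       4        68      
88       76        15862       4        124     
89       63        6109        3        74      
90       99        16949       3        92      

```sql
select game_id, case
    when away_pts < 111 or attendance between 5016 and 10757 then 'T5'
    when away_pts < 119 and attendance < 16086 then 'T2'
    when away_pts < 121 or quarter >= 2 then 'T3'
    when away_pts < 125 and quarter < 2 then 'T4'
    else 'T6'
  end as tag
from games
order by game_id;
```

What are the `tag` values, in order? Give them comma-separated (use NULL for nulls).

T5, T5, T5, T5, T5, T5, T3, T5, T5, T5, T5

game_id=80: away_pts < 111 or attendance between 5016 and 10757 → T5
game_id=81: away_pts < 111 or attendance between 5016 and 10757 → T5
game_id=82: away_pts < 111 or attendance between 5016 and 10757 → T5
game_id=83: away_pts < 111 or attendance between 5016 and 10757 → T5
game_id=84: away_pts < 111 or attendance between 5016 and 10757 → T5
game_id=85: away_pts < 111 or attendance between 5016 and 10757 → T5
game_id=86: away_pts < 121 or quarter >= 2 → T3
game_id=87: away_pts < 111 or attendance between 5016 and 10757 → T5
game_id=88: away_pts < 111 or attendance between 5016 and 10757 → T5
game_id=89: away_pts < 111 or attendance between 5016 and 10757 → T5
game_id=90: away_pts < 111 or attendance between 5016 and 10757 → T5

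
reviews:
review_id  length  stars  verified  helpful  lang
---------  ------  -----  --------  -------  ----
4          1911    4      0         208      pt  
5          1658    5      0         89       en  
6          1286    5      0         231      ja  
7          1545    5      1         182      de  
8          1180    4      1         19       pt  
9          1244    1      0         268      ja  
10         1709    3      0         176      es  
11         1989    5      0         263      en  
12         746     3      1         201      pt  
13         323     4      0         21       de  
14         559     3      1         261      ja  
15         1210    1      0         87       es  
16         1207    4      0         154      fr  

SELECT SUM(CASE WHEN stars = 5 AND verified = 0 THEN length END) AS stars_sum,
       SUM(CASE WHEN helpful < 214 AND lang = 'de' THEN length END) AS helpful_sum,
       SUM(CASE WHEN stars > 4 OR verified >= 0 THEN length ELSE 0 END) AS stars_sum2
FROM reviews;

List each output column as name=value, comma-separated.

stars_sum=4933, helpful_sum=1868, stars_sum2=16567

[stars_sum: stars = 5 AND verified = 0]
review_id=4: ✗
review_id=5: ✓ → 1658
review_id=6: ✓ → 1286
review_id=7: ✗
review_id=8: ✗
review_id=9: ✗
review_id=10: ✗
review_id=11: ✓ → 1989
review_id=12: ✗
review_id=13: ✗
review_id=14: ✗
review_id=15: ✗
review_id=16: ✗
stars_sum = 1658 + 1286 + 1989 = 4933
—
[helpful_sum: helpful < 214 AND lang = 'de']
review_id=4: ✗
review_id=5: ✗
review_id=6: ✗
review_id=7: ✓ → 1545
review_id=8: ✗
review_id=9: ✗
review_id=10: ✗
review_id=11: ✗
review_id=12: ✗
review_id=13: ✓ → 323
review_id=14: ✗
review_id=15: ✗
review_id=16: ✗
helpful_sum = 1545 + 323 = 1868
—
[stars_sum2: stars > 4 OR verified >= 0]
review_id=4: ✓ → 1911
review_id=5: ✓ → 1658
review_id=6: ✓ → 1286
review_id=7: ✓ → 1545
review_id=8: ✓ → 1180
review_id=9: ✓ → 1244
review_id=10: ✓ → 1709
review_id=11: ✓ → 1989
review_id=12: ✓ → 746
review_id=13: ✓ → 323
review_id=14: ✓ → 559
review_id=15: ✓ → 1210
review_id=16: ✓ → 1207
stars_sum2 = 1911 + 1658 + 1286 + 1545 + 1180 + 1244 + 1709 + 1989 + 746 + 323 + 559 + 1210 + 1207 = 16567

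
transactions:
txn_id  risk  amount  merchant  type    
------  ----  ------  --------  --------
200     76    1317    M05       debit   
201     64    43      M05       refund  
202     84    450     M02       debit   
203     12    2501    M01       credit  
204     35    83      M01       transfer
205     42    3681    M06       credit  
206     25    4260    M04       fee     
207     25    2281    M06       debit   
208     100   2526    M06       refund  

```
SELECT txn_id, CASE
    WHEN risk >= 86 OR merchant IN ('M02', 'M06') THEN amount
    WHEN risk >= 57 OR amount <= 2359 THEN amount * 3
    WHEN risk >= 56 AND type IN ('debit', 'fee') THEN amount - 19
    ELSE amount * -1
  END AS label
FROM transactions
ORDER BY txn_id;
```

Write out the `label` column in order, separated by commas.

3951, 129, 450, -2501, 249, 3681, -4260, 2281, 2526

txn_id=200: risk >= 57 OR amount <= 2359 → 3951
txn_id=201: risk >= 57 OR amount <= 2359 → 129
txn_id=202: risk >= 86 OR merchant IN ('M02', 'M06') → 450
txn_id=203: ELSE → -2501
txn_id=204: risk >= 57 OR amount <= 2359 → 249
txn_id=205: risk >= 86 OR merchant IN ('M02', 'M06') → 3681
txn_id=206: ELSE → -4260
txn_id=207: risk >= 86 OR merchant IN ('M02', 'M06') → 2281
txn_id=208: risk >= 86 OR merchant IN ('M02', 'M06') → 2526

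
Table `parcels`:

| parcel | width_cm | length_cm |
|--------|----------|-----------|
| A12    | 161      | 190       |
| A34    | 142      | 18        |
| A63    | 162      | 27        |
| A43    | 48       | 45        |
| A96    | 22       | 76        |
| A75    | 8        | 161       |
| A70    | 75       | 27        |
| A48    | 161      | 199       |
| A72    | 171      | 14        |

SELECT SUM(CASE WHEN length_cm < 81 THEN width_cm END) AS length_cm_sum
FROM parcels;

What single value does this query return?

620

parcel=A12: ✗
parcel=A34: ✓ → 142
parcel=A63: ✓ → 162
parcel=A43: ✓ → 48
parcel=A96: ✓ → 22
parcel=A75: ✗
parcel=A70: ✓ → 75
parcel=A48: ✗
parcel=A72: ✓ → 171
length_cm_sum = 142 + 162 + 48 + 22 + 75 + 171 = 620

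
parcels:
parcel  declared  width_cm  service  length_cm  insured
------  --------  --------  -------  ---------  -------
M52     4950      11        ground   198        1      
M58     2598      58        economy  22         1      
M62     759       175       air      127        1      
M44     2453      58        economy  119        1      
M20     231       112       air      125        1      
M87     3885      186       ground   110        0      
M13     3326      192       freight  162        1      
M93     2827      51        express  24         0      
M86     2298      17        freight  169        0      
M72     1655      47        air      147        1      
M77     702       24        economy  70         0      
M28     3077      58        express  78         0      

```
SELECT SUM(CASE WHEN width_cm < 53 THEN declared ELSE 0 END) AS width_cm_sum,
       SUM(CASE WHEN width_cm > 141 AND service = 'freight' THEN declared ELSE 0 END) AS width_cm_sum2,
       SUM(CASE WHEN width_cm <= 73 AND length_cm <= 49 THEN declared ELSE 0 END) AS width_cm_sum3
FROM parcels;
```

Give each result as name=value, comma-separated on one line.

width_cm_sum=12432, width_cm_sum2=3326, width_cm_sum3=5425

[width_cm_sum: width_cm < 53]
parcel=M52: ✓ → 4950
parcel=M58: ✗
parcel=M62: ✗
parcel=M44: ✗
parcel=M20: ✗
parcel=M87: ✗
parcel=M13: ✗
parcel=M93: ✓ → 2827
parcel=M86: ✓ → 2298
parcel=M72: ✓ → 1655
parcel=M77: ✓ → 702
parcel=M28: ✗
width_cm_sum = 4950 + 2827 + 2298 + 1655 + 702 = 12432
—
[width_cm_sum2: width_cm > 141 AND service = 'freight']
parcel=M52: ✗
parcel=M58: ✗
parcel=M62: ✗
parcel=M44: ✗
parcel=M20: ✗
parcel=M87: ✗
parcel=M13: ✓ → 3326
parcel=M93: ✗
parcel=M86: ✗
parcel=M72: ✗
parcel=M77: ✗
parcel=M28: ✗
width_cm_sum2 = 3326
—
[width_cm_sum3: width_cm <= 73 AND length_cm <= 49]
parcel=M52: ✗
parcel=M58: ✓ → 2598
parcel=M62: ✗
parcel=M44: ✗
parcel=M20: ✗
parcel=M87: ✗
parcel=M13: ✗
parcel=M93: ✓ → 2827
parcel=M86: ✗
parcel=M72: ✗
parcel=M77: ✗
parcel=M28: ✗
width_cm_sum3 = 2598 + 2827 = 5425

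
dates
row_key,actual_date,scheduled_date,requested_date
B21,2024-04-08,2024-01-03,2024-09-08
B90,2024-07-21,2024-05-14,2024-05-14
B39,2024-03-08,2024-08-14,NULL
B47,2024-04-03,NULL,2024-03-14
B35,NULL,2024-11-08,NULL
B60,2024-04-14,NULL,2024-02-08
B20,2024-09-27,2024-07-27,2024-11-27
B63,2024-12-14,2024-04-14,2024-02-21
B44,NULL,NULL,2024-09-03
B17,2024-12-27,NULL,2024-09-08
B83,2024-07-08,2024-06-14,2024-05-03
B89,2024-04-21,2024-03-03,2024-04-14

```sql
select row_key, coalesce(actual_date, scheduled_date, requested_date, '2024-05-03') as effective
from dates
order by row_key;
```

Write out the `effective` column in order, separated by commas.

2024-12-27, 2024-09-27, 2024-04-08, 2024-11-08, 2024-03-08, 2024-09-03, 2024-04-03, 2024-04-14, 2024-12-14, 2024-07-08, 2024-04-21, 2024-07-21

row_key=B17: actual_date=2024-12-27 → 2024-12-27
row_key=B20: actual_date=2024-09-27 → 2024-09-27
row_key=B21: actual_date=2024-04-08 → 2024-04-08
row_key=B35: actual_date=NULL, scheduled_date=2024-11-08 → 2024-11-08
row_key=B39: actual_date=2024-03-08 → 2024-03-08
row_key=B44: actual_date=NULL, scheduled_date=NULL, requested_date=2024-09-03 → 2024-09-03
row_key=B47: actual_date=2024-04-03 → 2024-04-03
row_key=B60: actual_date=2024-04-14 → 2024-04-14
row_key=B63: actual_date=2024-12-14 → 2024-12-14
row_key=B83: actual_date=2024-07-08 → 2024-07-08
row_key=B89: actual_date=2024-04-21 → 2024-04-21
row_key=B90: actual_date=2024-07-21 → 2024-07-21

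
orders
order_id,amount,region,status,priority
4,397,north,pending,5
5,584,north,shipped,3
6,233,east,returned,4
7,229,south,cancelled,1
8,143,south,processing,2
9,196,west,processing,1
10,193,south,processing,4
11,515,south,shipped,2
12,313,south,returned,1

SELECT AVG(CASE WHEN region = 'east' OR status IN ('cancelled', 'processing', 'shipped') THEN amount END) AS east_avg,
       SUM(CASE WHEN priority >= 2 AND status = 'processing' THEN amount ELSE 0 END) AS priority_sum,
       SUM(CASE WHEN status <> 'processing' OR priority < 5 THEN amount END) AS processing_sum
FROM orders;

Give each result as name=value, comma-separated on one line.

east_avg=299, priority_sum=336, processing_sum=2803

[east_avg: region = 'east' OR status IN ('cancelled', 'processing', 'shipped')]
order_id=4: ✗
order_id=5: ✓ → 584
order_id=6: ✓ → 233
order_id=7: ✓ → 229
order_id=8: ✓ → 143
order_id=9: ✓ → 196
order_id=10: ✓ → 193
order_id=11: ✓ → 515
order_id=12: ✗
east_avg = (584 + 233 + 229 + 143 + 196 + 193 + 515) / 7 = 299
—
[priority_sum: priority >= 2 AND status = 'processing']
order_id=4: ✗
order_id=5: ✗
order_id=6: ✗
order_id=7: ✗
order_id=8: ✓ → 143
order_id=9: ✗
order_id=10: ✓ → 193
order_id=11: ✗
order_id=12: ✗
priority_sum = 143 + 193 = 336
—
[processing_sum: status <> 'processing' OR priority < 5]
order_id=4: ✓ → 397
order_id=5: ✓ → 584
order_id=6: ✓ → 233
order_id=7: ✓ → 229
order_id=8: ✓ → 143
order_id=9: ✓ → 196
order_id=10: ✓ → 193
order_id=11: ✓ → 515
order_id=12: ✓ → 313
processing_sum = 397 + 584 + 233 + 229 + 143 + 196 + 193 + 515 + 313 = 2803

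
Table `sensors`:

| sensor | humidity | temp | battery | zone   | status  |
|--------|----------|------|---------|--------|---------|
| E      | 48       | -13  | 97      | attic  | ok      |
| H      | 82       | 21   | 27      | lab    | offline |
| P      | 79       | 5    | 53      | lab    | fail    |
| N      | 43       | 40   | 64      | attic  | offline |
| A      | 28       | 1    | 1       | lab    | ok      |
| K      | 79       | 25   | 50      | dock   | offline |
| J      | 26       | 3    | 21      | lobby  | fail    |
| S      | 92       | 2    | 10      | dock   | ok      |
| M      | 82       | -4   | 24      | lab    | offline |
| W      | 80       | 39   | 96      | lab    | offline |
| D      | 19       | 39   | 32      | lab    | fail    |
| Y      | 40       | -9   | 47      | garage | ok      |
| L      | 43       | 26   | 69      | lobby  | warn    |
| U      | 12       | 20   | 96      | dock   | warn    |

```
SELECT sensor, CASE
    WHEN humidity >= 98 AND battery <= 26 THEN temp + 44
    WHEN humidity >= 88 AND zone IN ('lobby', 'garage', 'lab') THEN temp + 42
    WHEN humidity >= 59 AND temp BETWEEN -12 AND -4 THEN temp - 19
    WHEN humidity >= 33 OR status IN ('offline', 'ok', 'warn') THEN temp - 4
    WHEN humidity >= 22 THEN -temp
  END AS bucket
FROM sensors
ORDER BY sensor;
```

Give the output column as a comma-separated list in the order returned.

sensor=A: humidity >= 33 OR status IN ('offline', 'ok', 'warn') → -3
sensor=D: (no match → NULL) → NULL
sensor=E: humidity >= 33 OR status IN ('offline', 'ok', 'warn') → -17
sensor=H: humidity >= 33 OR status IN ('offline', 'ok', 'warn') → 17
sensor=J: humidity >= 22 → -3
sensor=K: humidity >= 33 OR status IN ('offline', 'ok', 'warn') → 21
sensor=L: humidity >= 33 OR status IN ('offline', 'ok', 'warn') → 22
sensor=M: humidity >= 59 AND temp BETWEEN -12 AND -4 → -23
sensor=N: humidity >= 33 OR status IN ('offline', 'ok', 'warn') → 36
sensor=P: humidity >= 33 OR status IN ('offline', 'ok', 'warn') → 1
sensor=S: humidity >= 33 OR status IN ('offline', 'ok', 'warn') → -2
sensor=U: humidity >= 33 OR status IN ('offline', 'ok', 'warn') → 16
sensor=W: humidity >= 33 OR status IN ('offline', 'ok', 'warn') → 35
sensor=Y: humidity >= 33 OR status IN ('offline', 'ok', 'warn') → -13

-3, NULL, -17, 17, -3, 21, 22, -23, 36, 1, -2, 16, 35, -13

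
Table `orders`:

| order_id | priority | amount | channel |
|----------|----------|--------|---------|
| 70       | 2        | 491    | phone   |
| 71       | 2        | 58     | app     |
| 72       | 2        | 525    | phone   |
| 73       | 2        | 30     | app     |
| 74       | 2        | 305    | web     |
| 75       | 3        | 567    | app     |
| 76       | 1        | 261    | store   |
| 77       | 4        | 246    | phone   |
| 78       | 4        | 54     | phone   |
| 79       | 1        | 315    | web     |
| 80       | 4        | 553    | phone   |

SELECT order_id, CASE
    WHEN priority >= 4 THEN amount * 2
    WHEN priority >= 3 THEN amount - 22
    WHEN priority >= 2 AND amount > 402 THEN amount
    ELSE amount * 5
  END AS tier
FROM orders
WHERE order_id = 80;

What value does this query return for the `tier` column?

1106

order_id = 80: priority=4, amount=553, channel=phone.
priority >= 4 → true → 1106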